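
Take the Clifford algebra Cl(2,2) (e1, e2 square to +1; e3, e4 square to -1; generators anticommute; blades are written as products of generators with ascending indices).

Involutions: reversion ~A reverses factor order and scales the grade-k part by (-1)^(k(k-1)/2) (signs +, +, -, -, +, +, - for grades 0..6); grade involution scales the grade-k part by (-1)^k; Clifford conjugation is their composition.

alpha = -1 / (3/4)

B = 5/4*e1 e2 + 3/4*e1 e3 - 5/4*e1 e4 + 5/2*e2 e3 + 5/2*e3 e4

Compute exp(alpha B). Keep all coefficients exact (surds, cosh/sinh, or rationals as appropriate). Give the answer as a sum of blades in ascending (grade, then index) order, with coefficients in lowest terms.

B^2 term by term: the squares give (5/4)^2*(e1 e2)^2 + (3/4)^2*(e1 e3)^2 + (-5/4)^2*(e1 e4)^2 + (5/2)^2*(e2 e3)^2 + (5/2)^2*(e3 e4)^2 = 25/16*(-1) + 9/16*(+1) + 25/16*(+1) + 25/4*(+1) + 25/4*(-1) = 9/16 (each basis 2-blade squares to minus the product of its generators' squares); cross terms between blades sharing an index anticommute and cancel; the commuting (index-disjoint) pairs give grade-4 terms 2*c*c'*(blade product), which cancel blade by blade — e1 e2 e3 e4: 25/4 - 25/4 = 0 — confirming B is simple. So B^2 = 9/16.
B^2 = 9/16 — hyperbolic case — the even/odd split gives cosh and sinh: l = 3/4, alpha*l = -1, so exp(alpha B) = cosh(-1) + (sinh(-1)/(3/4))*B = cosh(1) + (-4*sinh(1)/3)*B.
Answer: cosh(1) - 5*sinh(1)/3*e1 e2 - sinh(1)*e1 e3 + 5*sinh(1)/3*e1 e4 - 10*sinh(1)/3*e2 e3 - 10*sinh(1)/3*e3 e4


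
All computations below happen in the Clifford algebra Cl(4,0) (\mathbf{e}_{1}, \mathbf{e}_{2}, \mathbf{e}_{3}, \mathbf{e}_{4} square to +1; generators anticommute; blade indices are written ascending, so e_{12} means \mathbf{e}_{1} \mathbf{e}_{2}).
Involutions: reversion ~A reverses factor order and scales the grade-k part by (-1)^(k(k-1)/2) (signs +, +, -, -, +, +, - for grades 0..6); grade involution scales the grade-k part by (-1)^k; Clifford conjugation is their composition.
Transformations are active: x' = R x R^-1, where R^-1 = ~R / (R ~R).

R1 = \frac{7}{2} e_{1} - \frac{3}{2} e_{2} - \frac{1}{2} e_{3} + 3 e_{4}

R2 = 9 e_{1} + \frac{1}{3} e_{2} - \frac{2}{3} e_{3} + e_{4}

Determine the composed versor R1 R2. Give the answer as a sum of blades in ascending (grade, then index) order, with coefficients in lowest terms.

Distribute over the terms of R1 (each basis-blade product reordered to ascending indices, repeated generators contracted through their squares):
(\frac{7}{2} e_{1}) R2 = \frac{63}{2} + \frac{7}{6} e_{12} - \frac{7}{3} e_{13} + \frac{7}{2} e_{14}
(-\frac{3}{2} e_{2}) R2 = -\frac{1}{2} + \frac{27}{2} e_{12} + e_{23} - \frac{3}{2} e_{24}
(-\frac{1}{2} e_{3}) R2 = \frac{1}{3} + \frac{9}{2} e_{13} + \frac{1}{6} e_{23} - \frac{1}{2} e_{34}
(3 e_{4}) R2 = 3 - 27 e_{14} - e_{24} + 2 e_{34}
Summing the partial products and collecting blades:
Answer: \frac{103}{3} + \frac{44}{3} e_{12} + \frac{13}{6} e_{13} - \frac{47}{2} e_{14} + \frac{7}{6} e_{23} - \frac{5}{2} e_{24} + \frac{3}{2} e_{34}


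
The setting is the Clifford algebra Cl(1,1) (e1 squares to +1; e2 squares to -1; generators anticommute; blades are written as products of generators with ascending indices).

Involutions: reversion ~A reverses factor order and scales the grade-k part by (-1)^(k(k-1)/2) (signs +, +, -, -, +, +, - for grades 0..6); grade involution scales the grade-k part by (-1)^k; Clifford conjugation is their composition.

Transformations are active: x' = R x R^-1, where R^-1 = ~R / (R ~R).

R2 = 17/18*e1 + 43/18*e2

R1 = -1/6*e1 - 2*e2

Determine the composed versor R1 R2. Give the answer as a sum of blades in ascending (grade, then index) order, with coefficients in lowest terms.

Distribute over the terms of R1 (each basis-blade product reordered to ascending indices, repeated generators contracted through their squares):
(-1/6*e1) R2 = -17/108 - 43/108*e1 e2
(-2*e2) R2 = 43/9 + 17/9*e1 e2
Summing the partial products and collecting blades:
Answer: 499/108 + 161/108*e1 e2


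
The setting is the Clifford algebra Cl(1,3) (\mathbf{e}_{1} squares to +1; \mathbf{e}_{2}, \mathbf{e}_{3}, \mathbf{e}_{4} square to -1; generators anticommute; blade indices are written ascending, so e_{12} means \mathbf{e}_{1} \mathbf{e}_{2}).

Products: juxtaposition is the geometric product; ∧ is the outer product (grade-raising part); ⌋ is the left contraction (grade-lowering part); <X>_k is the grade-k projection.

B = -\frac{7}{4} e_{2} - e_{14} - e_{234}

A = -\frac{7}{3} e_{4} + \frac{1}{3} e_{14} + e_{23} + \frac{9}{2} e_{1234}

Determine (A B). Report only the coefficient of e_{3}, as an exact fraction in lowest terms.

step 1: -\frac{1}{3} - \frac{13}{6} e_{1} - \frac{7}{4} e_{3} + e_{4} - \frac{41}{6} e_{23} - \frac{49}{12} e_{24} + \frac{1}{3} e_{123} + \frac{7}{12} e_{124} + \frac{63}{8} e_{134} - e_{1234}
Answer: -\frac{7}{4}


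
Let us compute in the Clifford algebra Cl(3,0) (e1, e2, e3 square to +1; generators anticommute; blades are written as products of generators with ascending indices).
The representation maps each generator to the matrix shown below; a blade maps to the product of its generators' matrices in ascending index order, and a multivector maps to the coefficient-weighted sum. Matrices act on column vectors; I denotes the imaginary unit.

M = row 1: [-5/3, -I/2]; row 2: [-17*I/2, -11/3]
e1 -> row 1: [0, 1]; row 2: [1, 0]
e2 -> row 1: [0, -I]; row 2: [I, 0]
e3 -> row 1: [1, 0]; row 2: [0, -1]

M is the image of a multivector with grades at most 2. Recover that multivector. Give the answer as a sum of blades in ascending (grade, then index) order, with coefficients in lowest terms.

Method: 1, rho(e1), rho(e2), rho(e3) form a trace-orthogonal basis of the 2x2 complex matrices (tr(X Y) = 2 if X = Y, else 0), so M = m0*1 + m1*rho(e1) + m2*rho(e2) + m3*rho(e3) with m0 = tr(M)/2 = -8/3, m1 = tr(M rho(e1))/2 = -9*I/2, m2 = tr(M rho(e2))/2 = -4, m3 = tr(M rho(e3))/2 = 1.
Multiplying table entries, the bivector images are rho(e1 e2) = I*rho(e3), rho(e1 e3) = -I*rho(e2), rho(e2 e3) = I*rho(e1); with real blade coefficients the real parts of m0..m3 are the coefficients of 1, e1, e2, e3 and the imaginary parts give the bivectors (e2 e3: Im m1, e1 e3: -Im m2, e1 e2: Im m3).
Answer: -8/3 - 4*e2 + e3 - 9/2*e2 e3


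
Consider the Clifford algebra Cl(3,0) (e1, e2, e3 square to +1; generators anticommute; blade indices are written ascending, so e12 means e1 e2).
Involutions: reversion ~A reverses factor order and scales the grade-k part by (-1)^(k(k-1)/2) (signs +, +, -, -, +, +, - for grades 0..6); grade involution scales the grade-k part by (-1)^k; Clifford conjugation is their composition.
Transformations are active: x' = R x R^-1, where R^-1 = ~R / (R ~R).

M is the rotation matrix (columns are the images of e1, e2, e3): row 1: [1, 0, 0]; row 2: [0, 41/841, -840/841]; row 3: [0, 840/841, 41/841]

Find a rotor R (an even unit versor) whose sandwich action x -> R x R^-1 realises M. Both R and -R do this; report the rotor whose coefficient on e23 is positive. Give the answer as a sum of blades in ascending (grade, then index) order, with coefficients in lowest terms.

Method: write R = a + b12*e12 + b13*e13 + b23*e23 with a^2 + b12^2 + b13^2 + b23^2 = 1 (so R^-1 = ~R). Expanding the columns R e_j ~R gives tr M = 4a^2 - 1 and, from the antisymmetric part, M21 - M12 = -4a*b12, M13 - M31 = 4a*b13, M32 - M23 = -4a*b23.
Here tr M = 923/841, so a^2 = (1 + tr M)/4 = 441/841 and a = ±21/29. Taking a = 21/29: M21 - M12 = 0, M13 - M31 = 0, M32 - M23 = 1680/841, giving b12 = 0, b13 = 0, b23 = -20/29, i.e. R = 21/29 - 20/29*e23.
Its e23 coefficient is negative, so report the other preimage -R.
Answer: -21/29 + 20/29*e23. Why the constraint matters: R and -R act identically through the sandwich — M has trace 923/841 either way — so only the sign condition on e23 picks one of the two preimages.


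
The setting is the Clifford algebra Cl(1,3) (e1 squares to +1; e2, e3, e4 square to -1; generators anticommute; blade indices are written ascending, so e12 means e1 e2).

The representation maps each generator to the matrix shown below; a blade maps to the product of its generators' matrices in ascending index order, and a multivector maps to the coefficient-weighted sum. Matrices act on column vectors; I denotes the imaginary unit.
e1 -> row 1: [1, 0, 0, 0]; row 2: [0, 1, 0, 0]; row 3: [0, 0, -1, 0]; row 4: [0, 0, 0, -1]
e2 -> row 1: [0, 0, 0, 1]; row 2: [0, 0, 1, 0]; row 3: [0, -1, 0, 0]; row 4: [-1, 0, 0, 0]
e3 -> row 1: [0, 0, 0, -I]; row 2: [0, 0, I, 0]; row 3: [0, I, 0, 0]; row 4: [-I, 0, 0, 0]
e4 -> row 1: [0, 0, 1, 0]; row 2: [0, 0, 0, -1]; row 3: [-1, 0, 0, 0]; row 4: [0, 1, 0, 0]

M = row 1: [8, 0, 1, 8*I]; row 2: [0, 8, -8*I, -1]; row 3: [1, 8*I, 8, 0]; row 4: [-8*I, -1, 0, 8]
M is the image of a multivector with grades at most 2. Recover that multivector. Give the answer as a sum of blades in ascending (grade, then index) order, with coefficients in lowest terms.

Method: the blade images are trace-orthogonal — tr(rho(e_A) rho(e_B)^-1) = 4 if A = B and 0 otherwise — and rho(e_A)^-1 = (e_A)^2 * rho(e_A) with (e_A)^2 = +1 or -1, so the coefficient of e_A in the preimage is (e_A)^2 * tr(M rho(e_A))/4.
Nonzero projections over blades of grade <= 2: 1: (1)^2 = +1, tr(M 1) = 32, coefficient 8; e13: (e13)^2 = +1, tr(M rho(e13)) = -32, coefficient -8; e14: (e14)^2 = +1, tr(M rho(e14)) = 4, coefficient 1. Every other blade of grade <= 2 projects to 0.
Answer: 8 - 8*e13 + e14


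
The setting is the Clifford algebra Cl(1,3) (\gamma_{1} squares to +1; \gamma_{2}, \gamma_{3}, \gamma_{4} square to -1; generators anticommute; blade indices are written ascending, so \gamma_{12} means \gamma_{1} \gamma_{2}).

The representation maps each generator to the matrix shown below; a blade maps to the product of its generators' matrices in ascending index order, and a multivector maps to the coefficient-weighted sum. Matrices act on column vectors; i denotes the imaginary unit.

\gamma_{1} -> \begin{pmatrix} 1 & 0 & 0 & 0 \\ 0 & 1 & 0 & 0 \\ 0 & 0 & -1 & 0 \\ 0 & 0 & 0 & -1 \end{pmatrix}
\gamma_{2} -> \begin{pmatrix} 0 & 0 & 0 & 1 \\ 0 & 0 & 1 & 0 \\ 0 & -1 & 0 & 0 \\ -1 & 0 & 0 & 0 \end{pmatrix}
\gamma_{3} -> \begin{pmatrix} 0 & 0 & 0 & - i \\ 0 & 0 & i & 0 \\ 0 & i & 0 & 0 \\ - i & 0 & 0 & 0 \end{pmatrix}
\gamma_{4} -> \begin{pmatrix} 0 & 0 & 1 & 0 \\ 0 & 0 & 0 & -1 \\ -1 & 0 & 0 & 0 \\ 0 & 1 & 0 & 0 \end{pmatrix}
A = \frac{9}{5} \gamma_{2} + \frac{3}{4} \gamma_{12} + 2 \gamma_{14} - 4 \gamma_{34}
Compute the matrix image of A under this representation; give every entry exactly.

Bivector images (products of the table entries): rho(\gamma_{12}) = rho(\gamma_{1})rho(\gamma_{2}) = \begin{pmatrix} 0 & 0 & 0 & 1 \\ 0 & 0 & 1 & 0 \\ 0 & 1 & 0 & 0 \\ 1 & 0 & 0 & 0 \end{pmatrix}; rho(\gamma_{14}) = rho(\gamma_{1})rho(\gamma_{4}) = \begin{pmatrix} 0 & 0 & 1 & 0 \\ 0 & 0 & 0 & -1 \\ 1 & 0 & 0 & 0 \\ 0 & -1 & 0 & 0 \end{pmatrix}; rho(\gamma_{34}) = rho(\gamma_{3})rho(\gamma_{4}) = \begin{pmatrix} 0 & - i & 0 & 0 \\ - i & 0 & 0 & 0 \\ 0 & 0 & 0 & - i \\ 0 & 0 & - i & 0 \end{pmatrix}.
M = (\frac{9}{5})*rho(\gamma_{2}) + (\frac{3}{4})*rho(\gamma_{12}) + (2)*rho(\gamma_{14}) + (-4)*rho(\gamma_{34}), summed entrywise:
Answer: \begin{pmatrix} 0 & 4 i & 2 & \frac{51}{20} \\ 4 i & 0 & \frac{51}{20} & -2 \\ 2 & - \frac{21}{20} & 0 & 4 i \\ - \frac{21}{20} & -2 & 4 i & 0 \end{pmatrix}


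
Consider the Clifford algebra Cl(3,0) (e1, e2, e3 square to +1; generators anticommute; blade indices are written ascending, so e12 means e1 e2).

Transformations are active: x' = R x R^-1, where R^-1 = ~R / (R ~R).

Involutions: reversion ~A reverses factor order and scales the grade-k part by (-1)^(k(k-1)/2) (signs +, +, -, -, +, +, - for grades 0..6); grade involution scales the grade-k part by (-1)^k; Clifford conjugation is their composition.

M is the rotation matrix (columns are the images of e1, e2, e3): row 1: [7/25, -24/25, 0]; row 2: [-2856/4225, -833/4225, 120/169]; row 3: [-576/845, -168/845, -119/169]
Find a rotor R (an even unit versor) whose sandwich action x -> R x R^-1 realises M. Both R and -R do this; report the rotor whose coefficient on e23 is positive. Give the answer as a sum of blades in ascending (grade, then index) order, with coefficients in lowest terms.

Method: write R = a + b12*e12 + b13*e13 + b23*e23 with a^2 + b12^2 + b13^2 + b23^2 = 1 (so R^-1 = ~R). Expanding the columns R e_j ~R gives tr M = 4a^2 - 1 and, from the antisymmetric part, M21 - M12 = -4a*b12, M13 - M31 = 4a*b13, M32 - M23 = -4a*b23.
Here tr M = -105/169, so a^2 = (1 + tr M)/4 = 16/169 and a = ±4/13. Taking a = 4/13: M21 - M12 = 48/169, M13 - M31 = 576/845, M32 - M23 = -768/845, giving b12 = -3/13, b13 = 36/65, b23 = 48/65, i.e. R = 4/13 - 3/13*e12 + 36/65*e13 + 48/65*e23.
Its e23 coefficient is already positive.
Answer: 4/13 - 3/13*e12 + 36/65*e13 + 48/65*e23. Sheet selection: the two-to-one cover makes ±R indistinguishable at the matrix level (trace -105/169), so uniqueness comes from the required sign on e23.


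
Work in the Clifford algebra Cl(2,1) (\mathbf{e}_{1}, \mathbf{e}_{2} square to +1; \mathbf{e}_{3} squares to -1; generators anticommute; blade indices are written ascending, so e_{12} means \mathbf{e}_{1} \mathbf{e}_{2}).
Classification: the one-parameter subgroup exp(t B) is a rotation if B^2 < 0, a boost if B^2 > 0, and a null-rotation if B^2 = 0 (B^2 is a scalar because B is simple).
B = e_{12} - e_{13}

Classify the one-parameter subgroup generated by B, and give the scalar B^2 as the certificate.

B^2 term by term: the squares give (1)^2*(e_{12})^2 + (-1)^2*(e_{13})^2 = 1*(-1) + 1*(+1) = 0 (each basis 2-blade squares to minus the product of its generators' squares); cross terms between blades sharing an index anticommute and cancel. So B^2 = 0.
Answer: null-rotation, certificate B^2 = 0. The scalar 0 is the complete invariant here: its sign names the subgroup type.


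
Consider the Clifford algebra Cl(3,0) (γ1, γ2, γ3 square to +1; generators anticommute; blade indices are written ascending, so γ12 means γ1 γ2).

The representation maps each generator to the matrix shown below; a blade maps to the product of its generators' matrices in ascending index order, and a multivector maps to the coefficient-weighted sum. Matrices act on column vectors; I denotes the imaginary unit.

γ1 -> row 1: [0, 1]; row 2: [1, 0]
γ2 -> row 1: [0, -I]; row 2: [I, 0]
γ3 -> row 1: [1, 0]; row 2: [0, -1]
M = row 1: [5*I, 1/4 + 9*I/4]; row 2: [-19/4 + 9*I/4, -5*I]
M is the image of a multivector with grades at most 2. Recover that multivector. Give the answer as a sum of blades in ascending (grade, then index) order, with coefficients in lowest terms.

Method: 1, rho(γ1), rho(γ2), rho(γ3) form a trace-orthogonal basis of the 2x2 complex matrices (tr(X Y) = 2 if X = Y, else 0), so M = m0*1 + m1*rho(γ1) + m2*rho(γ2) + m3*rho(γ3) with m0 = tr(M)/2 = 0, m1 = tr(M rho(γ1))/2 = -9/4 + 9*I/4, m2 = tr(M rho(γ2))/2 = 5*I/2, m3 = tr(M rho(γ3))/2 = 5*I.
Multiplying table entries, the bivector images are rho(γ12) = I*rho(γ3), rho(γ13) = -I*rho(γ2), rho(γ23) = I*rho(γ1); with real blade coefficients the real parts of m0..m3 are the coefficients of 1, γ1, γ2, γ3 and the imaginary parts give the bivectors (γ23: Im m1, γ13: -Im m2, γ12: Im m3).
Answer: -9/4*γ1 + 5*γ12 - 5/2*γ13 + 9/4*γ23


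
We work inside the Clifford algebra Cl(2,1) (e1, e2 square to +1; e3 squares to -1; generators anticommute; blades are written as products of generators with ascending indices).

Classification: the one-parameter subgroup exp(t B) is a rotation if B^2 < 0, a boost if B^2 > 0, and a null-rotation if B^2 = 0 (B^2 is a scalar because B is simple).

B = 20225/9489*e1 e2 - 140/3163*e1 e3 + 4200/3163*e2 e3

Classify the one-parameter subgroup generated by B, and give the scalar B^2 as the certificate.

B^2 term by term: the squares give (20225/9489)^2*(e1 e2)^2 + (-140/3163)^2*(e1 e3)^2 + (4200/3163)^2*(e2 e3)^2 = 409050625/90041121*(-1) + 19600/10004569*(+1) + 17640000/10004569*(+1) = -25/9 (each basis 2-blade squares to minus the product of its generators' squares); cross terms between blades sharing an index anticommute and cancel. So B^2 = -25/9.
Answer: rotation, certificate B^2 = -25/9. Because -25/9 is invariant under every versor sandwich, the classification follows from its sign alone.


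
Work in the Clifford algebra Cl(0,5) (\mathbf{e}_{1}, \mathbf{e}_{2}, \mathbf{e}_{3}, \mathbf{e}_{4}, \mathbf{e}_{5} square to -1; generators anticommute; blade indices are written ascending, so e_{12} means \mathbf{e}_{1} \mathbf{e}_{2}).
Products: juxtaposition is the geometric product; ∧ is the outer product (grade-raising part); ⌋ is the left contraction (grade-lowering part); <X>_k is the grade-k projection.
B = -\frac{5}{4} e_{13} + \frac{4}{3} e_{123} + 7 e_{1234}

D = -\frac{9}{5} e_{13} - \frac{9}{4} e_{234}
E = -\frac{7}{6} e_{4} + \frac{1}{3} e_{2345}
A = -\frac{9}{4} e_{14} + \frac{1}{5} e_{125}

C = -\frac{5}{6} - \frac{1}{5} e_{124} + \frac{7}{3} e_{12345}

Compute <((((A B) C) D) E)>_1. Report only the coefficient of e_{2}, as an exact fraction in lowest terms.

step 1: \frac{63}{4} e_{23} - \frac{45}{16} e_{34} + \frac{4}{15} e_{35} - 3 e_{234} - \frac{1}{4} e_{235} - \frac{7}{5} e_{345}
step 2: -\frac{49}{15} e_{12} - \frac{3}{5} e_{13} - \frac{7}{12} e_{14} + 7 e_{15} - \frac{105}{8} e_{23} + \frac{75}{32} e_{34} - \frac{2}{9} e_{35} - \frac{9}{16} e_{123} + \frac{28}{45} e_{124} + \frac{105}{16} e_{125} - \frac{63}{20} e_{134} - \frac{147}{4} e_{145} + \frac{5}{2} e_{234} + \frac{5}{24} e_{235} + \frac{7}{6} e_{345} + \frac{7}{25} e_{1235} - \frac{1}{20} e_{1345} + \frac{4}{75} e_{12345}
step 3: -\frac{1341}{200} + \frac{4023}{640} e_{2} - \frac{28161}{800} e_{4} - \frac{2457}{80} e_{12} - \frac{7}{5} e_{13} - \frac{351}{64} e_{14} + \frac{13}{25} e_{15} + \frac{147}{25} e_{23} - \frac{3129}{1000} e_{25} - \frac{21}{20} e_{34} + \frac{63}{5} e_{35} - \frac{447}{800} e_{45} - \frac{21}{16} e_{123} + \frac{117}{20} e_{124} + \frac{39}{80} e_{125} - \frac{147}{20} e_{134} - \frac{273}{100} e_{145} - \frac{28}{25} e_{234} - \frac{189}{16} e_{235} - \frac{149}{250} e_{245} - \frac{1323}{20} e_{345} + \frac{1323}{16} e_{1235} - \frac{945}{64} e_{1345} + \frac{63}{4} e_{12345}
step 4: -\frac{65709}{1600} - \frac{147}{128} e_{1} + \frac{441}{20} e_{2} - \frac{4271}{3000} e_{3} + \frac{294}{25} e_{4} + \frac{1337}{4800} e_{5} + \frac{3759}{320} e_{12} - \frac{343}{40} e_{13} - \frac{441}{16} e_{14} + \frac{637}{200} e_{15} - \frac{2689}{2400} e_{23} - \frac{4011}{1280} e_{24} + \frac{392}{375} e_{25} + \frac{1043}{1000} e_{34} + \frac{3087}{40} e_{35} - \frac{49}{25} e_{45} + \frac{91}{100} e_{123} + \frac{5733}{160} e_{124} + \frac{49}{20} e_{125} + \frac{353}{240} e_{134} + \frac{12273}{640} e_{135} + \frac{1253}{1200} e_{145} - \frac{343}{50} e_{234} + \frac{9387}{800} e_{235} - \frac{7301}{2000} e_{245} + \frac{8067}{640} e_{345} + \frac{4091}{2400} e_{1234} - \frac{1059}{64} e_{1235} + \frac{49}{480} e_{1245} + \frac{819}{80} e_{1345} - \frac{12813}{800} e_{2345} + \frac{3087}{32} e_{12345}
step 5: -\frac{147}{128} e_{1} + \frac{441}{20} e_{2} - \frac{4271}{3000} e_{3} + \frac{294}{25} e_{4} + \frac{1337}{4800} e_{5}
Answer: \frac{441}{20}


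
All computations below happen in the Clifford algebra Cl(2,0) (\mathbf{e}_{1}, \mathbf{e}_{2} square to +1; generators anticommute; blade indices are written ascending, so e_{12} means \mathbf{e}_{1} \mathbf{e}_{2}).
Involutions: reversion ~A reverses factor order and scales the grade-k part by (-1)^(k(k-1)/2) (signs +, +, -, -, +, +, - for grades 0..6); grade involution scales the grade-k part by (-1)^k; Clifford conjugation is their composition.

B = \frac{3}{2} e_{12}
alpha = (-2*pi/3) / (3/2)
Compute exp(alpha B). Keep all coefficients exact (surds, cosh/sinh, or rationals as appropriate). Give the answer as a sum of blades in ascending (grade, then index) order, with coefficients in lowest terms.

B^2 = (\frac{3}{2})^2*(e_{12})^2 = \frac{9}{4}*(-1) = -\frac{9}{4} (a basis 2-blade squares to minus the product of its generators' squares).
B^2 = -\frac{9}{4} — B^2 < 0, so the exponential closes trigonometrically: l = \frac{3}{2}, alpha*l = - \frac{2 \pi}{3}, so exp(alpha B) = cos(- \frac{2 \pi}{3}) + (sin(- \frac{2 \pi}{3})/(\frac{3}{2}))*B = - \frac{1}{2} + (- \frac{\sqrt{3}}{3})*B.
Answer: - \frac{1}{2} - \frac{\sqrt{3}}{2} e_{12}


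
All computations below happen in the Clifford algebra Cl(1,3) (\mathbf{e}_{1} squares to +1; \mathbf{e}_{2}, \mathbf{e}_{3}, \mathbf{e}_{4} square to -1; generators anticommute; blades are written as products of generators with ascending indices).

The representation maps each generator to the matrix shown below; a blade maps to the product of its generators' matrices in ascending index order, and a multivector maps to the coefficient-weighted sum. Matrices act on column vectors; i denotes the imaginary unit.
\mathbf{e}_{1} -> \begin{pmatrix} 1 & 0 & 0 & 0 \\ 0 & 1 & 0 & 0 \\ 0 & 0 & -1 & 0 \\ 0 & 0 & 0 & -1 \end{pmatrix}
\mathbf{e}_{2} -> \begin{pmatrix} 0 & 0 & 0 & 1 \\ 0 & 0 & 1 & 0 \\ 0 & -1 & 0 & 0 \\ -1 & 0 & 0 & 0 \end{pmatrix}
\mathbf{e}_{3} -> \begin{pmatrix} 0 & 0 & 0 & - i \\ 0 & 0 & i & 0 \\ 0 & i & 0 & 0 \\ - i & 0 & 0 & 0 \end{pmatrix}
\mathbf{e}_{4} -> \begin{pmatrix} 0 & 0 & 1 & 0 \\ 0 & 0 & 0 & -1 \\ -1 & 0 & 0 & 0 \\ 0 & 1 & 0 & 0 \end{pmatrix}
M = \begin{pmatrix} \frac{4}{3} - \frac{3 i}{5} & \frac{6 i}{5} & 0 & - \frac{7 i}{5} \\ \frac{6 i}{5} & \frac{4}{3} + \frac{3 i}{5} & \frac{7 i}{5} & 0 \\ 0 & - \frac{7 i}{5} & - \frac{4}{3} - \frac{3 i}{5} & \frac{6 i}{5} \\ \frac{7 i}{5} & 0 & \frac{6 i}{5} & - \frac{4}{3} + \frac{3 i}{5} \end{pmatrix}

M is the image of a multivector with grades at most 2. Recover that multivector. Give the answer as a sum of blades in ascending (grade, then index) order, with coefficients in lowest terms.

Method: the blade images are trace-orthogonal — tr(rho(e_A) rho(e_B)^-1) = 4 if A = B and 0 otherwise — and rho(e_A)^-1 = (e_A)^2 * rho(e_A) with (e_A)^2 = +1 or -1, so the coefficient of e_A in the preimage is (e_A)^2 * tr(M rho(e_A))/4.
Nonzero projections over blades of grade <= 2: e_{1}: (e_{1})^2 = +1, tr(M rho(e_{1})) = \frac{16}{3}, coefficient \frac{4}{3}; e_{1} e_{3}: (e_{1} e_{3})^2 = +1, tr(M rho(e_{1} e_{3})) = \frac{28}{5}, coefficient \frac{7}{5}; e_{2} e_{3}: (e_{2} e_{3})^2 = -1, tr(M rho(e_{2} e_{3})) = - \frac{12}{5}, coefficient \frac{3}{5}; e_{3} e_{4}: (e_{3} e_{4})^2 = -1, tr(M rho(e_{3} e_{4})) = \frac{24}{5}, coefficient -\frac{6}{5}. Every other blade of grade <= 2 projects to 0.
Answer: \frac{4}{3} e_{1} + \frac{7}{5} e_{1} e_{3} + \frac{3}{5} e_{2} e_{3} - \frac{6}{5} e_{3} e_{4}


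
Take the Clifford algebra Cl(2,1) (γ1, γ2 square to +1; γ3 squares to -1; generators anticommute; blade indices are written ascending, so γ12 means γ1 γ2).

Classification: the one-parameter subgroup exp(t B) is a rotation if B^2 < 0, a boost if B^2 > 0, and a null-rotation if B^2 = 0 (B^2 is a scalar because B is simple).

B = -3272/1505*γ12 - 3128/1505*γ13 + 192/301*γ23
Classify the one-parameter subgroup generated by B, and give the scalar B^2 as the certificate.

B^2 term by term: the squares give (-3272/1505)^2*(γ12)^2 + (-3128/1505)^2*(γ13)^2 + (192/301)^2*(γ23)^2 = 10705984/2265025*(-1) + 9784384/2265025*(+1) + 36864/90601*(+1) = 0 (each basis 2-blade squares to minus the product of its generators' squares); cross terms between blades sharing an index anticommute and cancel. So B^2 = 0.
Answer: null-rotation, certificate B^2 = 0. The class reads off the invariant scalar 0 directly.


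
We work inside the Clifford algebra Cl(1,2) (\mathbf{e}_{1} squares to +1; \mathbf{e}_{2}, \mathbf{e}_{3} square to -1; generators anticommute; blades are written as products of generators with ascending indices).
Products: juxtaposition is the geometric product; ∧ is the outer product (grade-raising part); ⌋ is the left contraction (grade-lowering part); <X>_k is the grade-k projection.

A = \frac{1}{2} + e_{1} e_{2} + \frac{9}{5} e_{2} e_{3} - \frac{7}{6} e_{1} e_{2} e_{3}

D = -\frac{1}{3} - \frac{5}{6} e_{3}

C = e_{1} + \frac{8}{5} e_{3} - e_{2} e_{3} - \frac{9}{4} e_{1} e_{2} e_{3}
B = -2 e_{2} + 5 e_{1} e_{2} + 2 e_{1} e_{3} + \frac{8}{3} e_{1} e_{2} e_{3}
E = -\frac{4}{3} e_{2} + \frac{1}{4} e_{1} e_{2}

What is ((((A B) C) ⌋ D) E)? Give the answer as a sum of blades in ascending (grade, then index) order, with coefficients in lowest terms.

step 1: \frac{73}{9} - \frac{14}{5} e_{1} + \frac{4}{3} e_{2} - \frac{203}{30} e_{3} - \frac{11}{10} e_{1} e_{2} + \frac{37}{3} e_{1} e_{3} - 2 e_{2} e_{3} + \frac{4}{3} e_{1} e_{2} e_{3}
step 2: \frac{677}{75} - \frac{1331}{90} e_{1} + \frac{2329}{60} e_{2} + \frac{1603}{360} e_{3} - \frac{1241}{40} e_{1} e_{2} - \frac{136}{75} e_{1} e_{3} + \frac{149}{90} e_{2} e_{3} - \frac{1921}{100} e_{1} e_{2} e_{3}
step 3: \frac{7579}{10800} - \frac{677}{90} e_{3}
step 4: -\frac{7579}{8100} e_{2} + \frac{7579}{43200} e_{1} e_{2} - \frac{1354}{135} e_{2} e_{3} - \frac{677}{360} e_{1} e_{2} e_{3}
Answer: -\frac{7579}{8100} e_{2} + \frac{7579}{43200} e_{1} e_{2} - \frac{1354}{135} e_{2} e_{3} - \frac{677}{360} e_{1} e_{2} e_{3}


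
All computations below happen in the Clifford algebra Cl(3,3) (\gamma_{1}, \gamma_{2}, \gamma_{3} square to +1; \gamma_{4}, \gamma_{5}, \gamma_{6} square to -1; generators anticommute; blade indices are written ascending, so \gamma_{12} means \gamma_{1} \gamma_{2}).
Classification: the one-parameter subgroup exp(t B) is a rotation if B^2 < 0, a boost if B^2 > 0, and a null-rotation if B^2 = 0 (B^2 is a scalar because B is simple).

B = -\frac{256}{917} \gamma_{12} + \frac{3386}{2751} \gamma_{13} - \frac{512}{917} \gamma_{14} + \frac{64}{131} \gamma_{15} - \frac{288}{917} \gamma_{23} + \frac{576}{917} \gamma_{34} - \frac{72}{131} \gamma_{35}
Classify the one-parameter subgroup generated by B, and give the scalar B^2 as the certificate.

B^2 term by term: the squares give (-\frac{256}{917})^2*(\gamma_{12})^2 + (\frac{3386}{2751})^2*(\gamma_{13})^2 + (-\frac{512}{917})^2*(\gamma_{14})^2 + (\frac{64}{131})^2*(\gamma_{15})^2 + (-\frac{288}{917})^2*(\gamma_{23})^2 + (\frac{576}{917})^2*(\gamma_{34})^2 + (-\frac{72}{131})^2*(\gamma_{35})^2 = \frac{65536}{840889}*(-1) + \frac{11464996}{7568001}*(-1) + \frac{262144}{840889}*(+1) + \frac{4096}{17161}*(+1) + \frac{82944}{840889}*(-1) + \frac{331776}{840889}*(+1) + \frac{5184}{17161}*(+1) = -\frac{4}{9} (each basis 2-blade squares to minus the product of its generators' squares); cross terms between blades sharing an index anticommute and cancel; the commuting (index-disjoint) pairs give grade-4 terms 2*c*c'*(blade product), which cancel blade by blade — \gamma_{1234}: -\frac{294912}{840889} + \frac{294912}{840889} = 0; \gamma_{1235}: \frac{36864}{120127} - \frac{36864}{120127} = 0; \gamma_{1345}: -\frac{73728}{120127} + \frac{73728}{120127} = 0 — confirming B is simple. So B^2 = -\frac{4}{9}.
Answer: rotation, certificate B^2 = -\frac{4}{9}. The scalar -\frac{4}{9} is the complete invariant here: its sign names the subgroup type.


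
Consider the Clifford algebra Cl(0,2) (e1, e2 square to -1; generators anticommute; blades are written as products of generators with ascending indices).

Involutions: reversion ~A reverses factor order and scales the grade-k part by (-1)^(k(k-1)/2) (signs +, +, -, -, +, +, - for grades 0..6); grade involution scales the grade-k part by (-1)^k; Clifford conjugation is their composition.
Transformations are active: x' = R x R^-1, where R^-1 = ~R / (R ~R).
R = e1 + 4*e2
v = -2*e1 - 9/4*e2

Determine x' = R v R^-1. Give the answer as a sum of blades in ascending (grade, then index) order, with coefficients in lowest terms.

~R = e1 + 4*e2, and R ~R = -17, so R^-1 = ~R / (-17).
R v = 11 + 23/4*e1 e2
Answer: 12/17*e1 - 199/68*e2


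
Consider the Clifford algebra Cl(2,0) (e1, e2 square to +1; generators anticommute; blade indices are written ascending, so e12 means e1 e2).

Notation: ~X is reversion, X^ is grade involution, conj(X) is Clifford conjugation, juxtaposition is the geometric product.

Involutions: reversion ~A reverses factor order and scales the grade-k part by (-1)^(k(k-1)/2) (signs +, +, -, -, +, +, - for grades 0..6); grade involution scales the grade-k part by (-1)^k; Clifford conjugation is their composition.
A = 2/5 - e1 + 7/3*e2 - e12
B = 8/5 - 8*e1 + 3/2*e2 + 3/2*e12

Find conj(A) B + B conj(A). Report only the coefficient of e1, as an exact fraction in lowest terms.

first term: -309/25 + 17/5*e1 + 191/30*e2 - 449/30*e12
second term: -309/25 - 33/5*e1 - 379/30*e2 + 581/30*e12
Answer: -16/5


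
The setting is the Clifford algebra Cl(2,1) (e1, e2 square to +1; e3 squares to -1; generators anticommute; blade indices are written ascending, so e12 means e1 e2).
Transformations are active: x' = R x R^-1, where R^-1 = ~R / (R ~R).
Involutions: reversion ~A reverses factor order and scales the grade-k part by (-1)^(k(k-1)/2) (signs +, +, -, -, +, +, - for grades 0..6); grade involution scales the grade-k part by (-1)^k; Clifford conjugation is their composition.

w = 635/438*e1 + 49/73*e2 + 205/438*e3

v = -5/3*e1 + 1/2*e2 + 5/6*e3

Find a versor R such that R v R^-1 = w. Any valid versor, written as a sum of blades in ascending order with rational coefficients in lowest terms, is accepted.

Take R = v + w = -95/438*e1 + 171/146*e2 + 95/73*e3. Because q(v) = q(w) = 7/3, conjugation by R sends v exactly to w.
Answer: -95/438*e1 + 171/146*e2 + 95/73*e3


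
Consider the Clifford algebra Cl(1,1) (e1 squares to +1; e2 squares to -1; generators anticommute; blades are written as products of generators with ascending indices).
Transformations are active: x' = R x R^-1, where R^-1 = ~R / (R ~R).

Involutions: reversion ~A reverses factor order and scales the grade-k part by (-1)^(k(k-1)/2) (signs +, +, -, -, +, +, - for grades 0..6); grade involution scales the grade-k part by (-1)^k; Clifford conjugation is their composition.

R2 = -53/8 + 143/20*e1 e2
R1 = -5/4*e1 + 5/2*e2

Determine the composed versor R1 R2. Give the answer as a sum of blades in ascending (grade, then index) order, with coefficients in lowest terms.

Distribute over the terms of R1 (each basis-blade product reordered to ascending indices, repeated generators contracted through their squares):
(-5/4*e1) R2 = 265/32*e1 - 143/16*e2
(5/2*e2) R2 = 143/8*e1 - 265/16*e2
Summing the partial products and collecting blades:
Answer: 837/32*e1 - 51/2*e2


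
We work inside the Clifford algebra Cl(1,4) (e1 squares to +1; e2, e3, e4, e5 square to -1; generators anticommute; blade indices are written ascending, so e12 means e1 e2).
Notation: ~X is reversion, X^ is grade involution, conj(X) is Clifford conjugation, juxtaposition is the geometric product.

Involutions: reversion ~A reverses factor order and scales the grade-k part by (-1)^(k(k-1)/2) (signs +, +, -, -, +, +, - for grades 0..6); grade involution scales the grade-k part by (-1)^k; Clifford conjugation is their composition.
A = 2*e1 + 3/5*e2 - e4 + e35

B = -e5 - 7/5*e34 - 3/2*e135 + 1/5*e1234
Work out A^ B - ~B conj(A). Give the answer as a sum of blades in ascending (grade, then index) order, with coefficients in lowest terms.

first term: 3/2*e1 - 2/5*e3 + 2*e15 + 3/5*e25 + 3*e35 + 2/5*e45 + 1/5*e123 + 67/25*e134 + 11/25*e234 - 9/10*e1235 - 1/5*e1245 - 3/2*e1345
second term: 3/2*e1 - 2/5*e3 - 2*e15 - 3/5*e25 - 3*e35 - 2/5*e45 - 1/5*e123 - 67/25*e134 - 11/25*e234 - 9/10*e1235 - 1/5*e1245 - 3/2*e1345
Answer: 4*e15 + 6/5*e25 + 6*e35 + 4/5*e45 + 2/5*e123 + 134/25*e134 + 22/25*e234


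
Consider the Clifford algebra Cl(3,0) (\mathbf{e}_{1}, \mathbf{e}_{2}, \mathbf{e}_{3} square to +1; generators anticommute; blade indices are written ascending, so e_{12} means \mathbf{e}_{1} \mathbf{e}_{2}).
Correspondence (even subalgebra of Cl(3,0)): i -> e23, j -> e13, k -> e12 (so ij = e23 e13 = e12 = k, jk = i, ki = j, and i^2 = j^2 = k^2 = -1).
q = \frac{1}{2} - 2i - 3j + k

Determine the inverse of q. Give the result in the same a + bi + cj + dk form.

In blades: q = \frac{1}{2} + e_{12} - 3 e_{13} - 2 e_{23}.
With qbar = \frac{1}{2} - e_{12} + 3 e_{13} + 2 e_{23} (scalar fixed, mapped units negated), q qbar = \frac{57}{4} (the sum of squared coefficients), so q^-1 = qbar / (\frac{57}{4}) = \frac{2}{57} - \frac{4}{57} e_{12} + \frac{4}{19} e_{13} + \frac{8}{57} e_{23}; translating back:
Answer: \frac{2}{57} + \frac{8}{57}i + \frac{4}{19}j - \frac{4}{57}k


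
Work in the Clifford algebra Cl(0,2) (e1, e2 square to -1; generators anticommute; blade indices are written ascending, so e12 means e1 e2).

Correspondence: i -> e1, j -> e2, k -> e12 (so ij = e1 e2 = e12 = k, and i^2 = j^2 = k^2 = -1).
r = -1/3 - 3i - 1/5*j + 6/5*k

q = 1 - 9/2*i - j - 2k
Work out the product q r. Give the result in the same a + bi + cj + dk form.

In blades: q = 1 - 9/2*e1 - e2 - 2*e12, r = -1/3 - 3*e1 - 1/5*e2 + 6/5*e12.
Distribute q over r term by term (generator squares from the signature, products reordered to ascending indices): (1)*r = -1/3 - 3*e1 - 1/5*e2 + 6/5*e12; (-9/2*e1)*r = -27/2 + 3/2*e1 + 27/5*e2 + 9/10*e12; (-e2)*r = -1/5 - 6/5*e1 + 1/3*e2 - 3*e12; (-2*e12)*r = 12/5 - 2/5*e1 + 6*e2 + 2/3*e12.
Sum: -349/30 - 31/10*e1 + 173/15*e2 - 7/30*e12; translating back through the correspondence:
Answer: -349/30 - 31/10*i + 173/15*j - 7/30*k


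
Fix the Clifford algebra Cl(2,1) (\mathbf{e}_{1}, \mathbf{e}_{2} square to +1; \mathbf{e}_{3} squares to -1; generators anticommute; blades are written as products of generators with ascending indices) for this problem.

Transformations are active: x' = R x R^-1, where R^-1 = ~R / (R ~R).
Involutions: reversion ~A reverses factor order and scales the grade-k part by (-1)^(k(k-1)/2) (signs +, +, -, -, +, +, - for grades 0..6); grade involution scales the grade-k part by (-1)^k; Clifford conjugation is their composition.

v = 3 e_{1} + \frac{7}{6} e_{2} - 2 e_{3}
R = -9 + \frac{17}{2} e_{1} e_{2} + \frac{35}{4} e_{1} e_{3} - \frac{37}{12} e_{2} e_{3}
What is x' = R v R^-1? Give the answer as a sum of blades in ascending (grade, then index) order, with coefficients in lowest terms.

~R = -9 - \frac{17}{2} e_{1} e_{2} - \frac{35}{4} e_{1} e_{3} + \frac{37}{12} e_{2} e_{3}, and R ~R = \frac{4837}{72}, so R^-1 = ~R / (\frac{4837}{72}).
R v = \frac{5}{12} e_{1} - \frac{253}{6} e_{2} - \frac{335}{72} e_{3} - \frac{875}{24} e_{1} e_{2} e_{3}
Answer: -\frac{62477}{9674} e_{1} + \frac{9202}{14511} e_{2} - \frac{28921}{4837} e_{3}


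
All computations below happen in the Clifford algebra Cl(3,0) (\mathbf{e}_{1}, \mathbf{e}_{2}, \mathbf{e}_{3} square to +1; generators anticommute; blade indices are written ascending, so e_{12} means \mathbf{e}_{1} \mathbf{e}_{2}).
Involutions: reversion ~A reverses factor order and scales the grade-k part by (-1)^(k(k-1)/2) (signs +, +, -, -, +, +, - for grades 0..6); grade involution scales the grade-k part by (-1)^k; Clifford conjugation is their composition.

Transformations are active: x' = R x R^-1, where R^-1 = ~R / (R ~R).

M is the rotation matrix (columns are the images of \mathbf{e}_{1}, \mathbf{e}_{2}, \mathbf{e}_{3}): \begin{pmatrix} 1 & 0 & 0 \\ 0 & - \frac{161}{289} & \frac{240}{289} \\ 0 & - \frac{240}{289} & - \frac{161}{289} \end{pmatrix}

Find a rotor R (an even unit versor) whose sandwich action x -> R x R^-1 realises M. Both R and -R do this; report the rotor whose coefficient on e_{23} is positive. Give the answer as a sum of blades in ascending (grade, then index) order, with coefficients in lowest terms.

Method: write R = a + b12*e_{12} + b13*e_{13} + b23*e_{23} with a^2 + b12^2 + b13^2 + b23^2 = 1 (so R^-1 = ~R). Expanding the columns R e_j ~R gives tr M = 4a^2 - 1 and, from the antisymmetric part, M21 - M12 = -4a*b12, M13 - M31 = 4a*b13, M32 - M23 = -4a*b23.
Here tr M = -\frac{33}{289}, so a^2 = (1 + tr M)/4 = \frac{64}{289} and a = ±\frac{8}{17}. Taking a = \frac{8}{17}: M21 - M12 = 0, M13 - M31 = 0, M32 - M23 = -\frac{480}{289}, giving b12 = 0, b13 = 0, b23 = \frac{15}{17}, i.e. R = \frac{8}{17} + \frac{15}{17} e_{23}.
Its e_{23} coefficient is already positive.
Answer: \frac{8}{17} + \frac{15}{17} e_{23}. Uniqueness: Spin(3) -> SO(3) maps R and -R to the same rotation of trace -\frac{33}{289}; fixing the sign of the e_{23} coefficient removes the ambiguity.


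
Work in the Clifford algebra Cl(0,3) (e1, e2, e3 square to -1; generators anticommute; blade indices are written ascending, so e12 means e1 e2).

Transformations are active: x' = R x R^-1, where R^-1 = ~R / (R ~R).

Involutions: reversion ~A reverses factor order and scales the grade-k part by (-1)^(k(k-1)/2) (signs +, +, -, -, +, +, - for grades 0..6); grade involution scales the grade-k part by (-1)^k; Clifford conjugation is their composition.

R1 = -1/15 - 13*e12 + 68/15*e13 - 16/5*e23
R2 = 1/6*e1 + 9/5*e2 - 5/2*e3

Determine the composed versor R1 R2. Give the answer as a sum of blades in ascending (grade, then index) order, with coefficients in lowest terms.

Distribute over the terms of R2 (each basis-blade product reordered to ascending indices, repeated generators contracted through their squares):
R1 (1/6*e1) = -1/90*e1 - 13/6*e2 + 34/45*e3 - 8/15*e123
R1 (9/5*e2) = 117/5*e1 - 3/25*e2 - 144/25*e3 - 204/25*e123
R1 (-5/2*e3) = 34/3*e1 - 8*e2 + 1/6*e3 + 65/2*e123
Summing the partial products and collecting blades:
Answer: 625/18*e1 - 1543/150*e2 - 2177/450*e3 + 3571/150*e123


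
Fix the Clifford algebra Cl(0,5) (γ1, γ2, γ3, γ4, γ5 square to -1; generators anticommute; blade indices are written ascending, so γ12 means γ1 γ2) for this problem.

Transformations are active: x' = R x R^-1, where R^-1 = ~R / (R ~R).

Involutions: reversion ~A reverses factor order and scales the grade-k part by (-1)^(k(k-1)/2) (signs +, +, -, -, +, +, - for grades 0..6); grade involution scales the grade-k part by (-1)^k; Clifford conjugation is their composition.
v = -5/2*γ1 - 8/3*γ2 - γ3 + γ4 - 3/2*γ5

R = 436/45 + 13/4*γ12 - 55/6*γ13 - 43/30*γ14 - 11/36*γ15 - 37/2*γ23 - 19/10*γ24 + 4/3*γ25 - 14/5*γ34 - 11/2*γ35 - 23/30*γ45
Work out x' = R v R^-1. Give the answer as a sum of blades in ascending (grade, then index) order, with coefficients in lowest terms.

~R = 436/45 - 13/4*γ12 + 55/6*γ13 + 43/30*γ14 + 11/36*γ15 + 37/2*γ23 + 19/10*γ24 - 4/3*γ25 + 14/5*γ34 + 11/2*γ35 + 23/30*γ45, and R ~R = 9346237/16200, so R^-1 = ~R / (9346237/16200).
R v = -8549/360*γ1 - 52447/1080*γ2 + 514/9*γ3 + 1799/90*γ4 - 1511/120*γ5 + 167/9*γ123 + 188/45*γ124 - 1949/216*γ125 - 18/5*γ134 + 979/36*γ135 + 787/180*γ145 - 194/15*γ234 + 175/4*γ235 + 641/180*γ245 + 157/15*γ345
Answer: -431/8282*γ1 + 22817/24846*γ2 + 11690/4141*γ3 + 3520/4141*γ4 - 11766/4141*γ5


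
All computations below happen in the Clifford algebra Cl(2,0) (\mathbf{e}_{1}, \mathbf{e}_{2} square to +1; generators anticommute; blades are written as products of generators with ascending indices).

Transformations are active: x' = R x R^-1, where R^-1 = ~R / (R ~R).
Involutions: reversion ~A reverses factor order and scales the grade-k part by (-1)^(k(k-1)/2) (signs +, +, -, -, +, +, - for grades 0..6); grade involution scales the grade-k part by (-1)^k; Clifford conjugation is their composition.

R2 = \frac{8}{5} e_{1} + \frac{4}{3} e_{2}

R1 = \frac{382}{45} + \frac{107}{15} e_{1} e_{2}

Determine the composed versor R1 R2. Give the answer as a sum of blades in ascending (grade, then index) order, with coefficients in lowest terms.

Distribute over the terms of R1 (each basis-blade product reordered to ascending indices, repeated generators contracted through their squares):
(\frac{382}{45}) R2 = \frac{3056}{225} e_{1} + \frac{1528}{135} e_{2}
(\frac{107}{15} e_{1} e_{2}) R2 = \frac{428}{45} e_{1} - \frac{856}{75} e_{2}
Summing the partial products and collecting blades:
Answer: \frac{1732}{75} e_{1} - \frac{64}{675} e_{2}


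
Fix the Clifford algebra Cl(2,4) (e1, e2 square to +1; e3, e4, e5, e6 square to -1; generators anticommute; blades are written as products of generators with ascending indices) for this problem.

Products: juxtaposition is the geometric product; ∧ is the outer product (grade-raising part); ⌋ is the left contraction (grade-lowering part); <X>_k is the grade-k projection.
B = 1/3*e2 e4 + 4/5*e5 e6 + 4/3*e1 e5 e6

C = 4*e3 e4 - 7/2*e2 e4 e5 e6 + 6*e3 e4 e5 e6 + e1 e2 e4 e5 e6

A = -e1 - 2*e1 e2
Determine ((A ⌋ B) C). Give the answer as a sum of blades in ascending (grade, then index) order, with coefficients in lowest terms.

step 1: -4/3*e5 e6
step 2: -14/3*e2 e4 + 8*e3 e4 + 4/3*e1 e2 e4 - 16/3*e3 e4 e5 e6
Answer: -14/3*e2 e4 + 8*e3 e4 + 4/3*e1 e2 e4 - 16/3*e3 e4 e5 e6
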